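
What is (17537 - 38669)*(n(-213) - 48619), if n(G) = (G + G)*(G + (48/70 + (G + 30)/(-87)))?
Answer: -877924269828/1015 ≈ -8.6495e+8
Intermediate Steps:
n(G) = 2*G*(346/1015 + 86*G/87) (n(G) = (2*G)*(G + (48*(1/70) + (30 + G)*(-1/87))) = (2*G)*(G + (24/35 + (-10/29 - G/87))) = (2*G)*(G + (346/1015 - G/87)) = (2*G)*(346/1015 + 86*G/87) = 2*G*(346/1015 + 86*G/87))
(17537 - 38669)*(n(-213) - 48619) = (17537 - 38669)*((4/3045)*(-213)*(519 + 1505*(-213)) - 48619) = -21132*((4/3045)*(-213)*(519 - 320565) - 48619) = -21132*((4/3045)*(-213)*(-320046) - 48619) = -21132*(90893064/1015 - 48619) = -21132*41544779/1015 = -877924269828/1015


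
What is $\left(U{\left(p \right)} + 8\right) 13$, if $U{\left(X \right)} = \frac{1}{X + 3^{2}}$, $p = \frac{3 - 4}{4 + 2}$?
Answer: $\frac{5590}{53} \approx 105.47$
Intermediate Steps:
$p = - \frac{1}{6} \approx -0.16667$
$U{\left(X \right)} = \frac{1}{9 + X}$ ($U{\left(X \right)} = \frac{1}{X + 9} = \frac{1}{9 + X}$)
$\left(U{\left(p \right)} + 8\right) 13 = \left(\frac{1}{9 - \frac{1}{6}} + 8\right) 13 = \left(\frac{1}{\frac{53}{6}} + 8\right) 13 = \left(\frac{6}{53} + 8\right) 13 = \frac{430}{53} \cdot 13 = \frac{5590}{53}$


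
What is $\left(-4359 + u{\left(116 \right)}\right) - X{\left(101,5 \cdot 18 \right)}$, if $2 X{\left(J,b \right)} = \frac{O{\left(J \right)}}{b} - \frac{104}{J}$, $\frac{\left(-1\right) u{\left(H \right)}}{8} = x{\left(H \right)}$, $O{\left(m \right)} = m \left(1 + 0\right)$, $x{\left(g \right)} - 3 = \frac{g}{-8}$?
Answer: $- \frac{77574901}{18180} \approx -4267.0$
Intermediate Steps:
$x{\left(g \right)} = 3 - \frac{g}{8}$ ($x{\left(g \right)} = 3 + \frac{g}{-8} = 3 + g \left(- \frac{1}{8}\right) = 3 - \frac{g}{8}$)
$O{\left(m \right)} = m$ ($O{\left(m \right)} = m 1 = m$)
$u{\left(H \right)} = -24 + H$ ($u{\left(H \right)} = - 8 \left(3 - \frac{H}{8}\right) = -24 + H$)
$X{\left(J,b \right)} = - \frac{52}{J} + \frac{J}{2 b}$ ($X{\left(J,b \right)} = \frac{\frac{J}{b} - \frac{104}{J}}{2} = \frac{- \frac{104}{J} + \frac{J}{b}}{2} = - \frac{52}{J} + \frac{J}{2 b}$)
$\left(-4359 + u{\left(116 \right)}\right) - X{\left(101,5 \cdot 18 \right)} = \left(-4359 + \left(-24 + 116\right)\right) - \left(- \frac{52}{101} + \frac{1}{2} \cdot 101 \frac{1}{5 \cdot 18}\right) = \left(-4359 + 92\right) - \left(\left(-52\right) \frac{1}{101} + \frac{1}{2} \cdot 101 \cdot \frac{1}{90}\right) = -4267 - \left(- \frac{52}{101} + \frac{1}{2} \cdot 101 \cdot \frac{1}{90}\right) = -4267 - \left(- \frac{52}{101} + \frac{101}{180}\right) = -4267 - \frac{841}{18180} = - \frac{77574901}{18180}$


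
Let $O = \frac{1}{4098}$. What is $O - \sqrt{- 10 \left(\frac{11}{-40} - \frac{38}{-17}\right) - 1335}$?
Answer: $\frac{1}{4098} - \frac{i \sqrt{1565921}}{34} \approx 0.00024402 - 36.805 i$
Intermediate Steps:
$O = \frac{1}{4098} \approx 0.00024402$
$O - \sqrt{- 10 \left(\frac{11}{-40} - \frac{38}{-17}\right) - 1335} = \frac{1}{4098} - \sqrt{- 10 \left(\frac{11}{-40} - \frac{38}{-17}\right) - 1335} = \frac{1}{4098} - \sqrt{- 10 \left(11 \left(- \frac{1}{40}\right) - - \frac{38}{17}\right) - 1335} = \frac{1}{4098} - \sqrt{- 10 \left(- \frac{11}{40} + \frac{38}{17}\right) - 1335} = \frac{1}{4098} - \sqrt{\left(-10\right) \frac{1333}{680} - 1335} = \frac{1}{4098} - \sqrt{- \frac{1333}{68} - 1335} = \frac{1}{4098} - \sqrt{- \frac{92113}{68}} = \frac{1}{4098} - \frac{i \sqrt{1565921}}{34}$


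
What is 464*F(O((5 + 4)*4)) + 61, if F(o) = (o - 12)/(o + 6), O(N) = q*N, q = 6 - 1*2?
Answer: 11733/25 ≈ 469.32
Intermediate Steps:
q = 4 (q = 6 - 2 = 4)
O(N) = 4*N
F(o) = (-12 + o)/(6 + o)
464*F(O((5 + 4)*4)) + 61 = 464*((-12 + 4*((5 + 4)*4))/(6 + 4*((5 + 4)*4))) + 61 = 464*((-12 + 4*(9*4))/(6 + 4*(9*4))) + 61 = 464*((-12 + 4*36)/(6 + 4*36)) + 61 = 464*((-12 + 144)/(6 + 144)) + 61 = 464*(132/150) + 61 = 464*((1/150)*132) + 61 = 464*(22/25) + 61 = 10208/25 + 61 = 11733/25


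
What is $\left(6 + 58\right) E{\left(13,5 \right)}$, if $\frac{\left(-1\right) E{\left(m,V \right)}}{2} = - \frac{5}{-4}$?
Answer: $-160$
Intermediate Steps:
$E{\left(m,V \right)} = - \frac{5}{2}$ ($E{\left(m,V \right)} = - 2 \left(- \frac{5}{-4}\right) = - 2 \left(\left(-5\right) \left(- \frac{1}{4}\right)\right) = \left(-2\right) \frac{5}{4} = - \frac{5}{2}$)
$\left(6 + 58\right) E{\left(13,5 \right)} = \left(6 + 58\right) \left(- \frac{5}{2}\right) = 64 \left(- \frac{5}{2}\right) = -160$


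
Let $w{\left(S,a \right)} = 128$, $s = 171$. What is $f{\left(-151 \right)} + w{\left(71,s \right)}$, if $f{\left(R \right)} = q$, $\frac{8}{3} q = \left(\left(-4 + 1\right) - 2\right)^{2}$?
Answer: $\frac{1099}{8} \approx 137.38$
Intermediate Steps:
$q = \frac{75}{8}$ ($q = \frac{3 \left(\left(-4 + 1\right) - 2\right)^{2}}{8} = \frac{3 \left(-3 - 2\right)^{2}}{8} = \frac{3 \left(-5\right)^{2}}{8} = \frac{3}{8} \cdot 25 = \frac{75}{8} \approx 9.375$)
$f{\left(R \right)} = \frac{75}{8}$
$f{\left(-151 \right)} + w{\left(71,s \right)} = \frac{75}{8} + 128 = \frac{1099}{8}$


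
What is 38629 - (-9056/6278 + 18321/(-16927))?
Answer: 2052641762612/53133853 ≈ 38632.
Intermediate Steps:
38629 - (-9056/6278 + 18321/(-16927)) = 38629 - (-9056*1/6278 + 18321*(-1/16927)) = 38629 - (-4528/3139 - 18321/16927) = 38629 - 1*(-134155075/53133853) = 38629 + 134155075/53133853 = 2052641762612/53133853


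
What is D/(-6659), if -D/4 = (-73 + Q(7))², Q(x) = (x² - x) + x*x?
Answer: 1296/6659 ≈ 0.19462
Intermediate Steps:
Q(x) = -x + 2*x² (Q(x) = (x² - x) + x² = -x + 2*x²)
D = -1296 (D = -4*(-73 + 7*(-1 + 2*7))² = -4*(-73 + 7*(-1 + 14))² = -4*(-73 + 7*13)² = -4*(-73 + 91)² = -4*18² = -4*324 = -1296)
D/(-6659) = -1296/(-6659) = -1296*(-1/6659) = 1296/6659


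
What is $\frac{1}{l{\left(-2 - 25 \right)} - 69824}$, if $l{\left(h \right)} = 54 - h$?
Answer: $- \frac{1}{69743} \approx -1.4338 \cdot 10^{-5}$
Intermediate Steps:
$\frac{1}{l{\left(-2 - 25 \right)} - 69824} = \frac{1}{\left(54 - \left(-2 - 25\right)\right) - 69824} = \frac{1}{\left(54 - -27\right) - 69824} = \frac{1}{\left(54 + 27\right) - 69824} = \frac{1}{81 - 69824} = \frac{1}{-69743} = - \frac{1}{69743}$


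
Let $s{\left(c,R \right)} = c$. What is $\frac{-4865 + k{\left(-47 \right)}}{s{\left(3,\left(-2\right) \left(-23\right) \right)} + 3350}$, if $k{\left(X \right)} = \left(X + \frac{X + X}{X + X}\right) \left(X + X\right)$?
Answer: $- \frac{541}{3353} \approx -0.16135$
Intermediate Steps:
$k{\left(X \right)} = 2 X \left(1 + X\right)$ ($k{\left(X \right)} = \left(X + \frac{2 X}{2 X}\right) 2 X = \left(X + 2 X \frac{1}{2 X}\right) 2 X = \left(X + 1\right) 2 X = \left(1 + X\right) 2 X = 2 X \left(1 + X\right)$)
$\frac{-4865 + k{\left(-47 \right)}}{s{\left(3,\left(-2\right) \left(-23\right) \right)} + 3350} = \frac{-4865 + 2 \left(-47\right) \left(1 - 47\right)}{3 + 3350} = \frac{-4865 + 2 \left(-47\right) \left(-46\right)}{3353} = \left(-4865 + 4324\right) \frac{1}{3353} = \left(-541\right) \frac{1}{3353} = - \frac{541}{3353}$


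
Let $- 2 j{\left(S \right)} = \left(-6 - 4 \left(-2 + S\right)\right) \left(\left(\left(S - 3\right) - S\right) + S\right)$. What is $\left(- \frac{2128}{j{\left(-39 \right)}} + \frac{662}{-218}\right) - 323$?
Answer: $- \frac{8439074}{25833} \approx -326.68$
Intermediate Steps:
$j{\left(S \right)} = - \frac{\left(-3 + S\right) \left(2 - 4 S\right)}{2}$ ($j{\left(S \right)} = - \frac{\left(-6 - 4 \left(-2 + S\right)\right) \left(\left(\left(S - 3\right) - S\right) + S\right)}{2} = - \frac{\left(-6 - \left(-8 + 4 S\right)\right) \left(\left(\left(-3 + S\right) - S\right) + S\right)}{2} = - \frac{\left(2 - 4 S\right) \left(-3 + S\right)}{2} = - \frac{\left(-3 + S\right) \left(2 - 4 S\right)}{2}$)
$\left(- \frac{2128}{j{\left(-39 \right)}} + \frac{662}{-218}\right) - 323 = \left(- \frac{2128}{3 - -273 + 2 \left(-39\right)^{2}} + \frac{662}{-218}\right) - 323 = \left(- \frac{2128}{3 + 273 + 2 \cdot 1521} + 662 \left(- \frac{1}{218}\right)\right) - 323 = \left(- \frac{2128}{3 + 273 + 3042} - \frac{331}{109}\right) - 323 = \left(- \frac{2128}{3318} - \frac{331}{109}\right) - 323 = \left(\left(-2128\right) \frac{1}{3318} - \frac{331}{109}\right) - 323 = \left(- \frac{152}{237} - \frac{331}{109}\right) - 323 = - \frac{95015}{25833} - 323 = - \frac{8439074}{25833}$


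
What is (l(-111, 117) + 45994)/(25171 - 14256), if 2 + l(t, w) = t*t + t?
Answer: 58202/10915 ≈ 5.3323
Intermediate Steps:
l(t, w) = -2 + t + t² (l(t, w) = -2 + (t*t + t) = -2 + (t² + t) = -2 + (t + t²) = -2 + t + t²)
(l(-111, 117) + 45994)/(25171 - 14256) = ((-2 - 111 + (-111)²) + 45994)/(25171 - 14256) = ((-2 - 111 + 12321) + 45994)/10915 = (12208 + 45994)*(1/10915) = 58202*(1/10915) = 58202/10915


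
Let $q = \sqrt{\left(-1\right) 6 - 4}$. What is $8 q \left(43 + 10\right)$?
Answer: $424 i \sqrt{10} \approx 1340.8 i$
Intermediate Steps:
$q = i \sqrt{10}$ ($q = \sqrt{-6 - 4} = \sqrt{-10} = i \sqrt{10} \approx 3.1623 i$)
$8 q \left(43 + 10\right) = 8 i \sqrt{10} \left(43 + 10\right) = 8 i \sqrt{10} \cdot 53 = 424 i \sqrt{10}$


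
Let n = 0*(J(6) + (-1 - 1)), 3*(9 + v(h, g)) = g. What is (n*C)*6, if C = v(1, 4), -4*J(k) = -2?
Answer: 0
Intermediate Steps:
v(h, g) = -9 + g/3
J(k) = 1/2 (J(k) = -1/4*(-2) = 1/2)
n = 0 (n = 0*(1/2 + (-1 - 1)) = 0*(1/2 - 2) = 0*(-3/2) = 0)
C = -23/3 (C = -9 + (1/3)*4 = -9 + 4/3 = -23/3 ≈ -7.6667)
(n*C)*6 = (0*(-23/3))*6 = 0*6 = 0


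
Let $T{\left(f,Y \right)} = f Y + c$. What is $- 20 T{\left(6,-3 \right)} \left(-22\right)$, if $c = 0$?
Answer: $-7920$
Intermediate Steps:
$T{\left(f,Y \right)} = Y f$ ($T{\left(f,Y \right)} = f Y + 0 = Y f + 0 = Y f$)
$- 20 T{\left(6,-3 \right)} \left(-22\right) = - 20 \left(\left(-3\right) 6\right) \left(-22\right) = \left(-20\right) \left(-18\right) \left(-22\right) = 360 \left(-22\right) = -7920$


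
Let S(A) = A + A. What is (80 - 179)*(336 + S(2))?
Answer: -33660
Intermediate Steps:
S(A) = 2*A
(80 - 179)*(336 + S(2)) = (80 - 179)*(336 + 2*2) = -99*(336 + 4) = -99*340 = -33660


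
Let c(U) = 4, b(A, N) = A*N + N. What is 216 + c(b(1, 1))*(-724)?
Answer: -2680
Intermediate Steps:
b(A, N) = N + A*N
216 + c(b(1, 1))*(-724) = 216 + 4*(-724) = 216 - 2896 = -2680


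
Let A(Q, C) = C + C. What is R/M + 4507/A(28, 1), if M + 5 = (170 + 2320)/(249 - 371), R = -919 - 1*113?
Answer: 3555877/1550 ≈ 2294.1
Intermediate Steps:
A(Q, C) = 2*C
R = -1032 (R = -919 - 113 = -1032)
M = -1550/61 (M = -5 + (170 + 2320)/(249 - 371) = -5 + 2490/(-122) = -5 + 2490*(-1/122) = -5 - 1245/61 = -1550/61 ≈ -25.410)
R/M + 4507/A(28, 1) = -1032/(-1550/61) + 4507/((2*1)) = -1032*(-61/1550) + 4507/2 = 31476/775 + 4507*(1/2) = 31476/775 + 4507/2 = 3555877/1550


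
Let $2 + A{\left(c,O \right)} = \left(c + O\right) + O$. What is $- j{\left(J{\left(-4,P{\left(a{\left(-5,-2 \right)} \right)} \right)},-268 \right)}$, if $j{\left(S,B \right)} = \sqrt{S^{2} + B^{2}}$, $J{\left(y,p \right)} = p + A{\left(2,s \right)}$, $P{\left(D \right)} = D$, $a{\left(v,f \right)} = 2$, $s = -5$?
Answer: $- 4 \sqrt{4493} \approx -268.12$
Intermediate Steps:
$A{\left(c,O \right)} = -2 + c + 2 O$ ($A{\left(c,O \right)} = -2 + \left(\left(c + O\right) + O\right) = -2 + \left(\left(O + c\right) + O\right) = -2 + \left(c + 2 O\right) = -2 + c + 2 O$)
$J{\left(y,p \right)} = -10 + p$ ($J{\left(y,p \right)} = p + \left(-2 + 2 + 2 \left(-5\right)\right) = p - 10 = -10 + p$)
$j{\left(S,B \right)} = \sqrt{B^{2} + S^{2}}$
$- j{\left(J{\left(-4,P{\left(a{\left(-5,-2 \right)} \right)} \right)},-268 \right)} = - \sqrt{\left(-268\right)^{2} + \left(-10 + 2\right)^{2}} = - \sqrt{71824 + \left(-8\right)^{2}} = - \sqrt{71824 + 64} = - \sqrt{71888} = - 4 \sqrt{4493}$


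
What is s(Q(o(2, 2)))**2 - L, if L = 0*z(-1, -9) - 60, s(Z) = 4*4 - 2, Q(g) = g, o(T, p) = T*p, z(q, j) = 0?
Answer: 256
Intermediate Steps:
s(Z) = 14 (s(Z) = 16 - 2 = 14)
L = -60 (L = 0*0 - 60 = 0 - 60 = -60)
s(Q(o(2, 2)))**2 - L = 14**2 - 1*(-60) = 196 + 60 = 256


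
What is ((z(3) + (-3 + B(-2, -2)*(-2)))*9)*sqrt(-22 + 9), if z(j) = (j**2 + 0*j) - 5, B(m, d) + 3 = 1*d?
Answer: 99*I*sqrt(13) ≈ 356.95*I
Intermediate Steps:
B(m, d) = -3 + d (B(m, d) = -3 + 1*d = -3 + d)
z(j) = -5 + j**2 (z(j) = (j**2 + 0) - 5 = j**2 - 5 = -5 + j**2)
((z(3) + (-3 + B(-2, -2)*(-2)))*9)*sqrt(-22 + 9) = (((-5 + 3**2) + (-3 + (-3 - 2)*(-2)))*9)*sqrt(-22 + 9) = (((-5 + 9) + (-3 - 5*(-2)))*9)*sqrt(-13) = ((4 + (-3 + 10))*9)*(I*sqrt(13)) = ((4 + 7)*9)*(I*sqrt(13)) = (11*9)*(I*sqrt(13)) = 99*(I*sqrt(13)) = 99*I*sqrt(13)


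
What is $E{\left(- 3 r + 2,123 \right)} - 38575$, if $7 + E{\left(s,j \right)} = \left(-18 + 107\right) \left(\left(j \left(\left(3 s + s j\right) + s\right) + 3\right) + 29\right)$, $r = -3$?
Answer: $15257225$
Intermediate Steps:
$E{\left(s,j \right)} = 2841 + 89 j \left(4 s + j s\right)$ ($E{\left(s,j \right)} = -7 + \left(-18 + 107\right) \left(\left(j \left(\left(3 s + s j\right) + s\right) + 3\right) + 29\right) = -7 + 89 \left(\left(j \left(\left(3 s + j s\right) + s\right) + 3\right) + 29\right) = -7 + 89 \left(\left(j \left(4 s + j s\right) + 3\right) + 29\right) = -7 + 89 \left(\left(3 + j \left(4 s + j s\right)\right) + 29\right) = -7 + 89 \left(32 + j \left(4 s + j s\right)\right) = -7 + \left(2848 + 89 j \left(4 s + j s\right)\right) = 2841 + 89 j \left(4 s + j s\right)$)
$E{\left(- 3 r + 2,123 \right)} - 38575 = \left(2841 + 89 \left(\left(-3\right) \left(-3\right) + 2\right) 123^{2} + 356 \cdot 123 \left(\left(-3\right) \left(-3\right) + 2\right)\right) - 38575 = \left(2841 + 89 \left(9 + 2\right) 15129 + 356 \cdot 123 \left(9 + 2\right)\right) - 38575 = \left(2841 + 89 \cdot 11 \cdot 15129 + 356 \cdot 123 \cdot 11\right) - 38575 = \left(2841 + 14811291 + 481668\right) - 38575 = 15295800 - 38575 = 15257225$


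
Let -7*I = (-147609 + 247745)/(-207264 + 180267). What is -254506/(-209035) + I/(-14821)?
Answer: 712814172883294/585477301652565 ≈ 1.2175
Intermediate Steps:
I = 100136/188979 (I = -(-147609 + 247745)/(7*(-207264 + 180267)) = -100136/(7*(-26997)) = -100136*(-1)/(7*26997) = -⅐*(-100136/26997) = 100136/188979 ≈ 0.52988)
-254506/(-209035) + I/(-14821) = -254506/(-209035) + (100136/188979)/(-14821) = -254506*(-1/209035) + (100136/188979)*(-1/14821) = 254506/209035 - 100136/2800857759 = 712814172883294/585477301652565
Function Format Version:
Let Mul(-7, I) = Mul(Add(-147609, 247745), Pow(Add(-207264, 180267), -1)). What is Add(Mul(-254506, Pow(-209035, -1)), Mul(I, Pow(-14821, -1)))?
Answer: Rational(712814172883294, 585477301652565) ≈ 1.2175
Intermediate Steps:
I = Rational(100136, 188979) (I = Mul(Rational(-1, 7), Mul(Add(-147609, 247745), Pow(Add(-207264, 180267), -1))) = Mul(Rational(-1, 7), Mul(100136, Pow(-26997, -1))) = Mul(Rational(-1, 7), Mul(100136, Rational(-1, 26997))) = Mul(Rational(-1, 7), Rational(-100136, 26997)) = Rational(100136, 188979) ≈ 0.52988)
Add(Mul(-254506, Pow(-209035, -1)), Mul(I, Pow(-14821, -1))) = Add(Mul(-254506, Pow(-209035, -1)), Mul(Rational(100136, 188979), Pow(-14821, -1))) = Add(Mul(-254506, Rational(-1, 209035)), Mul(Rational(100136, 188979), Rational(-1, 14821))) = Add(Rational(254506, 209035), Rational(-100136, 2800857759)) = Rational(712814172883294, 585477301652565)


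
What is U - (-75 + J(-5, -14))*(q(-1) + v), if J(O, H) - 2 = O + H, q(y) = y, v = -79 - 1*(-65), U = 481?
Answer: -899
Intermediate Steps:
v = -14 (v = -79 + 65 = -14)
J(O, H) = 2 + H + O (J(O, H) = 2 + (O + H) = 2 + (H + O) = 2 + H + O)
U - (-75 + J(-5, -14))*(q(-1) + v) = 481 - (-75 + (2 - 14 - 5))*(-1 - 14) = 481 - (-75 - 17)*(-15) = 481 - (-92)*(-15) = 481 - 1*1380 = 481 - 1380 = -899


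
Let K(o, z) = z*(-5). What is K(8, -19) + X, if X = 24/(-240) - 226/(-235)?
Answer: 9011/94 ≈ 95.862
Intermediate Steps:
K(o, z) = -5*z
X = 81/94 (X = 24*(-1/240) - 226*(-1/235) = -⅒ + 226/235 = 81/94 ≈ 0.86170)
K(8, -19) + X = -5*(-19) + 81/94 = 95 + 81/94 = 9011/94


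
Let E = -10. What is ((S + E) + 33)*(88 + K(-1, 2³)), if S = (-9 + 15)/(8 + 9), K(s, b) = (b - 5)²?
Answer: 38509/17 ≈ 2265.2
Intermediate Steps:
K(s, b) = (-5 + b)²
S = 6/17 ≈ 0.35294
((S + E) + 33)*(88 + K(-1, 2³)) = ((6/17 - 10) + 33)*(88 + (-5 + 2³)²) = (-164/17 + 33)*(88 + (-5 + 8)²) = 397*(88 + 3²)/17 = 397*(88 + 9)/17 = (397/17)*97 = 38509/17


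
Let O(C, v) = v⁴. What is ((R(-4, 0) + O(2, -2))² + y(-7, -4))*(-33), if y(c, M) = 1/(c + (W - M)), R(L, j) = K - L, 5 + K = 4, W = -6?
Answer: -35728/3 ≈ -11909.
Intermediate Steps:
K = -1 (K = -5 + 4 = -1)
R(L, j) = -1 - L
y(c, M) = 1/(-6 + c - M) (y(c, M) = 1/(c + (-6 - M)) = 1/(-6 + c - M))
((R(-4, 0) + O(2, -2))² + y(-7, -4))*(-33) = (((-1 - 1*(-4)) + (-2)⁴)² + 1/(-6 - 7 - 1*(-4)))*(-33) = (((-1 + 4) + 16)² + 1/(-6 - 7 + 4))*(-33) = ((3 + 16)² + 1/(-9))*(-33) = (19² - ⅑)*(-33) = (361 - ⅑)*(-33) = (3248/9)*(-33) = -35728/3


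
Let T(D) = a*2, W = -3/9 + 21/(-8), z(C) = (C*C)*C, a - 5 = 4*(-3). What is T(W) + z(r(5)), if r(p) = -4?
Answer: -78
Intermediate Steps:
a = -7 (a = 5 + 4*(-3) = 5 - 12 = -7)
z(C) = C³ (z(C) = C²*C = C³)
W = -71/24 (W = -3*⅑ + 21*(-⅛) = -⅓ - 21/8 = -71/24 ≈ -2.9583)
T(D) = -14 (T(D) = -7*2 = -14)
T(W) + z(r(5)) = -14 + (-4)³ = -14 - 64 = -78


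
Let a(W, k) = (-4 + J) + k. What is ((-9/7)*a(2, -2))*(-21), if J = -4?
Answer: -270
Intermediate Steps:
a(W, k) = -8 + k (a(W, k) = (-4 - 4) + k = -8 + k)
((-9/7)*a(2, -2))*(-21) = ((-9/7)*(-8 - 2))*(-21) = (-9*⅐*(-10))*(-21) = -9/7*(-10)*(-21) = (90/7)*(-21) = -270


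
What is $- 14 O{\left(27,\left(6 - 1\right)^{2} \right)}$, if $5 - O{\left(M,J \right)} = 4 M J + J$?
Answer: $38080$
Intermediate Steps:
$O{\left(M,J \right)} = 5 - J - 4 J M$ ($O{\left(M,J \right)} = 5 - \left(4 M J + J\right) = 5 - \left(4 J M + J\right) = 5 - \left(J + 4 J M\right) = 5 - J - 4 J M$)
$- 14 O{\left(27,\left(6 - 1\right)^{2} \right)} = - 14 \left(5 - \left(6 - 1\right)^{2} - 4 \left(6 - 1\right)^{2} \cdot 27\right) = - 14 \left(5 - 5^{2} - 4 \cdot 5^{2} \cdot 27\right) = - 14 \left(5 - 25 - 100 \cdot 27\right) = - 14 \left(5 - 25 - 2700\right) = \left(-14\right) \left(-2720\right) = 38080$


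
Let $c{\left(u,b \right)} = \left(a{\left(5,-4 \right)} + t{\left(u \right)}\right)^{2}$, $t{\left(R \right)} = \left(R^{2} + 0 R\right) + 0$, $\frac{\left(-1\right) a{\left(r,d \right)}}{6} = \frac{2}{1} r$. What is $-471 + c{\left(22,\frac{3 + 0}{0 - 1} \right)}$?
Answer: $179305$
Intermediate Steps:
$a{\left(r,d \right)} = - 12 r$ ($a{\left(r,d \right)} = - 6 \cdot \frac{2}{1} r = - 6 \cdot 2 \cdot 1 r = - 6 \cdot 2 r = - 12 r$)
$t{\left(R \right)} = R^{2}$ ($t{\left(R \right)} = \left(R^{2} + 0\right) + 0 = R^{2} + 0 = R^{2}$)
$c{\left(u,b \right)} = \left(-60 + u^{2}\right)^{2}$ ($c{\left(u,b \right)} = \left(\left(-12\right) 5 + u^{2}\right)^{2} = \left(-60 + u^{2}\right)^{2}$)
$-471 + c{\left(22,\frac{3 + 0}{0 - 1} \right)} = -471 + \left(-60 + 22^{2}\right)^{2} = -471 + \left(-60 + 484\right)^{2} = -471 + 424^{2} = -471 + 179776 = 179305$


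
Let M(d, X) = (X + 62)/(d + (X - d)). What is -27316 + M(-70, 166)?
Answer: -2267114/83 ≈ -27315.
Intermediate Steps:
M(d, X) = (62 + X)/X
-27316 + M(-70, 166) = -27316 + (62 + 166)/166 = -27316 + (1/166)*228 = -27316 + 114/83 = -2267114/83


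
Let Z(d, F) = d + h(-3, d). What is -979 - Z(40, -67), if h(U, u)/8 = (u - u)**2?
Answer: -1019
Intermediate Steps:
h(U, u) = 0 (h(U, u) = 8*(u - u)**2 = 8*0**2 = 8*0 = 0)
Z(d, F) = d (Z(d, F) = d + 0 = d)
-979 - Z(40, -67) = -979 - 1*40 = -979 - 40 = -1019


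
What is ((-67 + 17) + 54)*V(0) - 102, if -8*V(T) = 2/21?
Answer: -2143/21 ≈ -102.05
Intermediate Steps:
V(T) = -1/84 (V(T) = -1/(4*21) = -⅛*2/21 = -1/84)
((-67 + 17) + 54)*V(0) - 102 = ((-67 + 17) + 54)*(-1/84) - 102 = (-50 + 54)*(-1/84) - 102 = 4*(-1/84) - 102 = -1/21 - 102 = -2143/21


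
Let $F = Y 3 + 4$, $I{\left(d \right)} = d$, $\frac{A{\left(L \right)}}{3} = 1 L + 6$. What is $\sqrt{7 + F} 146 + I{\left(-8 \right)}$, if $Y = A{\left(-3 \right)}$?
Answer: $-8 + 146 \sqrt{38} \approx 892.0$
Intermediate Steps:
$A{\left(L \right)} = 18 + 3 L$ ($A{\left(L \right)} = 3 \left(1 L + 6\right) = 3 \left(L + 6\right) = 3 \left(6 + L\right) = 18 + 3 L$)
$Y = 9$ ($Y = 18 + 3 \left(-3\right) = 18 - 9 = 9$)
$F = 31$ ($F = 9 \cdot 3 + 4 = 27 + 4 = 31$)
$\sqrt{7 + F} 146 + I{\left(-8 \right)} = \sqrt{7 + 31} \cdot 146 - 8 = \sqrt{38} \cdot 146 - 8 = 146 \sqrt{38} - 8 = -8 + 146 \sqrt{38}$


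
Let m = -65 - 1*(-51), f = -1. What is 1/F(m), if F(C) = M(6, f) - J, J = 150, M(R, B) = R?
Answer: -1/144 ≈ -0.0069444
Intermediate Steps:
m = -14 (m = -65 + 51 = -14)
F(C) = -144 (F(C) = 6 - 1*150 = 6 - 150 = -144)
1/F(m) = 1/(-144) = -1/144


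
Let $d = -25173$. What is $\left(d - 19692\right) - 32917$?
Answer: $-77782$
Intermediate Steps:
$\left(d - 19692\right) - 32917 = \left(-25173 - 19692\right) - 32917 = -44865 - 32917 = -77782$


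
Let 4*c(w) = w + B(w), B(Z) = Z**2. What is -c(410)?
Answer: -84255/2 ≈ -42128.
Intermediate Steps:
c(w) = w/4 + w**2/4 (c(w) = (w + w**2)/4 = w/4 + w**2/4)
-c(410) = -410*(1 + 410)/4 = -410*411/4 = -1*84255/2 = -84255/2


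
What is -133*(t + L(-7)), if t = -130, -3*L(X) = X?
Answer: 50939/3 ≈ 16980.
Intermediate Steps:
L(X) = -X/3
-133*(t + L(-7)) = -133*(-130 - ⅓*(-7)) = -133*(-130 + 7/3) = -133*(-383/3) = 50939/3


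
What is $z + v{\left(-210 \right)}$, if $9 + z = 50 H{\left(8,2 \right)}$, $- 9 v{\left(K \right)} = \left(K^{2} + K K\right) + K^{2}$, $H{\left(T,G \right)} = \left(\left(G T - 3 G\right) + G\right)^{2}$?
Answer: $-7509$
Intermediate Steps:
$H{\left(T,G \right)} = \left(- 2 G + G T\right)^{2}$ ($H{\left(T,G \right)} = \left(\left(- 3 G + G T\right) + G\right)^{2} = \left(- 2 G + G T\right)^{2}$)
$v{\left(K \right)} = - \frac{K^{2}}{3}$ ($v{\left(K \right)} = - \frac{\left(K^{2} + K K\right) + K^{2}}{9} = - \frac{\left(K^{2} + K^{2}\right) + K^{2}}{9} = - \frac{2 K^{2} + K^{2}}{9} = - \frac{3 K^{2}}{9} = - \frac{K^{2}}{3}$)
$z = 7191$ ($z = -9 + 50 \cdot 2^{2} \left(-2 + 8\right)^{2} = -9 + 50 \cdot 4 \cdot 6^{2} = -9 + 50 \cdot 4 \cdot 36 = -9 + 50 \cdot 144 = -9 + 7200 = 7191$)
$z + v{\left(-210 \right)} = 7191 - \frac{\left(-210\right)^{2}}{3} = 7191 - 14700 = -7509$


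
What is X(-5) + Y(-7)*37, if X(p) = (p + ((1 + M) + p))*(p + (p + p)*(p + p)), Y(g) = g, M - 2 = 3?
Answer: -639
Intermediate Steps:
M = 5 (M = 2 + 3 = 5)
X(p) = (6 + 2*p)*(p + 4*p²) (X(p) = (p + ((1 + 5) + p))*(p + (p + p)*(p + p)) = (p + (6 + p))*(p + (2*p)*(2*p)) = (6 + 2*p)*(p + 4*p²))
X(-5) + Y(-7)*37 = 2*(-5)*(3 + 4*(-5)² + 13*(-5)) - 7*37 = 2*(-5)*(3 + 4*25 - 65) - 259 = 2*(-5)*(3 + 100 - 65) - 259 = 2*(-5)*38 - 259 = -380 - 259 = -639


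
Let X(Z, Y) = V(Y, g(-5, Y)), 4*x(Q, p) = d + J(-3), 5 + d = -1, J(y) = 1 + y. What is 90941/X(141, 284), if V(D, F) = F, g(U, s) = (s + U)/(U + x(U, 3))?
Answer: -636587/279 ≈ -2281.7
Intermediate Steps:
d = -6 (d = -5 - 1 = -6)
x(Q, p) = -2 (x(Q, p) = (-6 + (1 - 3))/4 = (-6 - 2)/4 = (1/4)*(-8) = -2)
g(U, s) = (U + s)/(-2 + U) (g(U, s) = (s + U)/(U - 2) = (U + s)/(-2 + U))
X(Z, Y) = 5/7 - Y/7 (X(Z, Y) = (-5 + Y)/(-2 - 5) = (-5 + Y)/(-7) = -(-5 + Y)/7 = 5/7 - Y/7)
90941/X(141, 284) = 90941/(5/7 - 1/7*284) = 90941/(5/7 - 284/7) = 90941/(-279/7) = 90941*(-7/279) = -636587/279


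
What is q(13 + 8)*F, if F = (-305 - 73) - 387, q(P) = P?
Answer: -16065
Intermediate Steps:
F = -765 (F = -378 - 387 = -765)
q(13 + 8)*F = (13 + 8)*(-765) = 21*(-765) = -16065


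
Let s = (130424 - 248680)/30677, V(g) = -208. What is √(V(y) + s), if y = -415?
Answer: 16*I*√778796999/30677 ≈ 14.555*I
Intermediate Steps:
s = -118256/30677 (s = -118256*1/30677 = -118256/30677 ≈ -3.8549)
√(V(y) + s) = √(-208 - 118256/30677) = √(-6499072/30677) = 16*I*√778796999/30677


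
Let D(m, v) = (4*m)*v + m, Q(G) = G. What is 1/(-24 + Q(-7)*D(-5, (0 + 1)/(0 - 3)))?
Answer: -3/107 ≈ -0.028037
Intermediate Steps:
D(m, v) = m + 4*m*v (D(m, v) = 4*m*v + m = m + 4*m*v)
1/(-24 + Q(-7)*D(-5, (0 + 1)/(0 - 3))) = 1/(-24 - (-35)*(1 + 4*((0 + 1)/(0 - 3)))) = 1/(-24 - (-35)*(1 + 4*(1/(-3)))) = 1/(-24 - (-35)*(1 + 4*(1*(-⅓)))) = 1/(-24 - (-35)*(1 + 4*(-⅓))) = 1/(-24 - (-35)*(1 - 4/3)) = 1/(-24 - (-35)*(-1)/3) = 1/(-24 - 7*5/3) = 1/(-24 - 35/3) = 1/(-107/3) = -3/107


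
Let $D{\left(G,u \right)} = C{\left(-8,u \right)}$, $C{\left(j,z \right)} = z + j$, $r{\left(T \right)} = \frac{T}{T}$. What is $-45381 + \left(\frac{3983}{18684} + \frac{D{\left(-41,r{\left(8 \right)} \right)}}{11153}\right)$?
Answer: $- \frac{9456568838801}{208382652} \approx -45381.0$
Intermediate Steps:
$r{\left(T \right)} = 1$
$C{\left(j,z \right)} = j + z$
$D{\left(G,u \right)} = -8 + u$
$-45381 + \left(\frac{3983}{18684} + \frac{D{\left(-41,r{\left(8 \right)} \right)}}{11153}\right) = -45381 + \left(\frac{3983}{18684} + \frac{-8 + 1}{11153}\right) = -45381 + \left(3983 \cdot \frac{1}{18684} - \frac{7}{11153}\right) = -45381 + \left(\frac{3983}{18684} - \frac{7}{11153}\right) = -45381 + \frac{44291611}{208382652} = - \frac{9456568838801}{208382652}$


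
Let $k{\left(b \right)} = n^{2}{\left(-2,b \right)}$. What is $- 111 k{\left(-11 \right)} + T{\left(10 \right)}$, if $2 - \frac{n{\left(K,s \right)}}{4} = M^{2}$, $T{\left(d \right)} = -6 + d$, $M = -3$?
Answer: $-87020$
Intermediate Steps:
$n{\left(K,s \right)} = -28$ ($n{\left(K,s \right)} = 8 - 4 \left(-3\right)^{2} = 8 - 36 = -28$)
$k{\left(b \right)} = 784$ ($k{\left(b \right)} = \left(-28\right)^{2} = 784$)
$- 111 k{\left(-11 \right)} + T{\left(10 \right)} = \left(-111\right) 784 + \left(-6 + 10\right) = -87024 + 4 = -87020$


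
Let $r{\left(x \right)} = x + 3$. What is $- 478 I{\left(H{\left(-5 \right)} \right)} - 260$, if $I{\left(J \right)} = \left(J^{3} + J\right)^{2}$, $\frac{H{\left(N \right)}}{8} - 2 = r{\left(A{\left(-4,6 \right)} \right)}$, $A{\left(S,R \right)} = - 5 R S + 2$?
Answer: $-525764169337090652292$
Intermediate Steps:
$A{\left(S,R \right)} = 2 - 5 R S$ ($A{\left(S,R \right)} = - 5 R S + 2 = 2 - 5 R S$)
$r{\left(x \right)} = 3 + x$
$H{\left(N \right)} = 1016$ ($H{\left(N \right)} = 16 + 8 \left(3 - \left(-2 + 30 \left(-4\right)\right)\right) = 16 + 8 \left(3 + \left(2 + 120\right)\right) = 16 + 8 \left(3 + 122\right) = 16 + 8 \cdot 125 = 16 + 1000 = 1016$)
$I{\left(J \right)} = \left(J + J^{3}\right)^{2}$
$- 478 I{\left(H{\left(-5 \right)} \right)} - 260 = - 478 \cdot 1016^{2} \left(1 + 1016^{2}\right)^{2} - 260 = - 478 \cdot 1032256 \left(1 + 1032256\right)^{2} - 260 = - 478 \cdot 1032256 \cdot 1032257^{2} - 260 = - 478 \cdot 1032256 \cdot 1065554514049 - 260 = \left(-478\right) 1099925040454164544 - 260 = -525764169337090652032 - 260 = -525764169337090652292$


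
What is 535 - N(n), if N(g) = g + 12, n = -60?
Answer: 583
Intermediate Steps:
N(g) = 12 + g
535 - N(n) = 535 - (12 - 60) = 535 - 1*(-48) = 535 + 48 = 583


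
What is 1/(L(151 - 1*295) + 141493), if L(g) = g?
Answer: 1/141349 ≈ 7.0747e-6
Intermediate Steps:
1/(L(151 - 1*295) + 141493) = 1/((151 - 1*295) + 141493) = 1/((151 - 295) + 141493) = 1/(-144 + 141493) = 1/141349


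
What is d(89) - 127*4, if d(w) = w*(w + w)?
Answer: 15334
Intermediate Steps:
d(w) = 2*w² (d(w) = w*(2*w) = 2*w²)
d(89) - 127*4 = 2*89² - 127*4 = 2*7921 - 1*508 = 15842 - 508 = 15334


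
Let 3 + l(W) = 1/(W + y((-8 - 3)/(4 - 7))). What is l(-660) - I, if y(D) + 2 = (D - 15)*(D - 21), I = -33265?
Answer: 139367771/4190 ≈ 33262.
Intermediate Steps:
y(D) = -2 + (-21 + D)*(-15 + D) (y(D) = -2 + (D - 15)*(D - 21) = -2 + (-15 + D)*(-21 + D) = -2 + (-21 + D)*(-15 + D))
l(W) = -3 + 1/(1750/9 + W) (l(W) = -3 + 1/(W + (313 + ((-8 - 3)/(4 - 7))² - 36*(-8 - 3)/(4 - 7))) = -3 + 1/(W + (313 + (-11/(-3))² - (-396)/(-3))) = -3 + 1/(W + (313 + (-11*(-⅓))² - (-396)*(-1)/3)) = -3 + 1/(W + (313 + (11/3)² - 36*11/3)) = -3 + 1/(W + (313 + 121/9 - 132)) = -3 + 1/(W + 1750/9) = -3 + 1/(1750/9 + W))
l(-660) - I = 3*(-1747 - 9*(-660))/(1750 + 9*(-660)) - 1*(-33265) = 3*(-1747 + 5940)/(1750 - 5940) + 33265 = 3*4193/(-4190) + 33265 = 3*(-1/4190)*4193 + 33265 = -12579/4190 + 33265 = 139367771/4190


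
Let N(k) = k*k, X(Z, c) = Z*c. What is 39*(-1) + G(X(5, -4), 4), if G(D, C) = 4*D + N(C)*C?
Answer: -55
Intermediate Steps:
N(k) = k²
G(D, C) = C³ + 4*D (G(D, C) = 4*D + C²*C = 4*D + C³ = C³ + 4*D)
39*(-1) + G(X(5, -4), 4) = 39*(-1) + (4³ + 4*(5*(-4))) = -39 + (64 + 4*(-20)) = -39 + (64 - 80) = -39 - 16 = -55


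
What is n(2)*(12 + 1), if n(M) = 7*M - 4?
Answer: 130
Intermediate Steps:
n(M) = -4 + 7*M
n(2)*(12 + 1) = (-4 + 7*2)*(12 + 1) = (-4 + 14)*13 = 10*13 = 130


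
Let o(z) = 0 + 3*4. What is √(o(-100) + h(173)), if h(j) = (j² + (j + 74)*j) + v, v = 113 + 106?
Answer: 3*√8099 ≈ 269.98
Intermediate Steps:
v = 219
o(z) = 12 (o(z) = 0 + 12 = 12)
h(j) = 219 + j² + j*(74 + j) (h(j) = (j² + (j + 74)*j) + 219 = (j² + (74 + j)*j) + 219 = (j² + j*(74 + j)) + 219 = 219 + j² + j*(74 + j))
√(o(-100) + h(173)) = √(12 + (219 + 2*173² + 74*173)) = √(12 + (219 + 2*29929 + 12802)) = √(12 + (219 + 59858 + 12802)) = √(12 + 72879) = √72891 = 3*√8099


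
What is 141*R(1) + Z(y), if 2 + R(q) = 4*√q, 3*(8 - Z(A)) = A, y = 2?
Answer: 868/3 ≈ 289.33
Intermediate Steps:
Z(A) = 8 - A/3
R(q) = -2 + 4*√q
141*R(1) + Z(y) = 141*(-2 + 4*√1) + (8 - ⅓*2) = 141*(-2 + 4*1) + (8 - ⅔) = 141*(-2 + 4) + 22/3 = 141*2 + 22/3 = 282 + 22/3 = 868/3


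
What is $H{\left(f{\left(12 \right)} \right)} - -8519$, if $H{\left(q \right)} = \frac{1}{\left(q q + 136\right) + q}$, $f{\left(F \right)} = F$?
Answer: $\frac{2487549}{292} \approx 8519.0$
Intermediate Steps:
$H{\left(q \right)} = \frac{1}{136 + q + q^{2}}$ ($H{\left(q \right)} = \frac{1}{\left(q^{2} + 136\right) + q} = \frac{1}{\left(136 + q^{2}\right) + q} = \frac{1}{136 + q + q^{2}}$)
$H{\left(f{\left(12 \right)} \right)} - -8519 = \frac{1}{136 + 12 + 12^{2}} - -8519 = \frac{1}{136 + 12 + 144} + 8519 = \frac{1}{292} + 8519 = \frac{2487549}{292}$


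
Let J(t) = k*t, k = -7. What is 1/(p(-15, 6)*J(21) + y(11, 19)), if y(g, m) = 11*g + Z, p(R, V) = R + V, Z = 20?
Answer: 1/1464 ≈ 0.00068306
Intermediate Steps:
J(t) = -7*t
y(g, m) = 20 + 11*g (y(g, m) = 11*g + 20 = 20 + 11*g)
1/(p(-15, 6)*J(21) + y(11, 19)) = 1/((-15 + 6)*(-7*21) + (20 + 11*11)) = 1/(-9*(-147) + (20 + 121)) = 1/(1323 + 141) = 1/1464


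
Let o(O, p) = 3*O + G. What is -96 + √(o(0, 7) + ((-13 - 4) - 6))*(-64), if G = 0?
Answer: -96 - 64*I*√23 ≈ -96.0 - 306.93*I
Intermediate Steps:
o(O, p) = 3*O (o(O, p) = 3*O + 0 = 3*O)
-96 + √(o(0, 7) + ((-13 - 4) - 6))*(-64) = -96 + √(3*0 + ((-13 - 4) - 6))*(-64) = -96 + √(0 + (-17 - 6))*(-64) = -96 + √(0 - 23)*(-64) = -96 + √(-23)*(-64) = -96 + (I*√23)*(-64) = -96 - 64*I*√23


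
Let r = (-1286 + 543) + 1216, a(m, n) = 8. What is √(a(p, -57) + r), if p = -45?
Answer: √481 ≈ 21.932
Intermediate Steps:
r = 473 (r = -743 + 1216 = 473)
√(a(p, -57) + r) = √(8 + 473) = √481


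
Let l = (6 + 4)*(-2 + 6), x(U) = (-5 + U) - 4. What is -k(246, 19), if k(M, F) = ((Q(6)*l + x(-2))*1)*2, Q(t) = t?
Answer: -458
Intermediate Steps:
x(U) = -9 + U
l = 40 (l = 10*4 = 40)
k(M, F) = 458 (k(M, F) = ((6*40 + (-9 - 2))*1)*2 = ((240 - 11)*1)*2 = (229*1)*2 = 229*2 = 458)
-k(246, 19) = -1*458 = -458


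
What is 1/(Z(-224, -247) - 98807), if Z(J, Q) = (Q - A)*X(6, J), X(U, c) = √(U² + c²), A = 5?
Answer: -98807/6574160401 + 504*√12553/6574160401 ≈ -6.4402e-6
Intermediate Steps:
Z(J, Q) = √(36 + J²)*(-5 + Q) (Z(J, Q) = (Q - 1*5)*√(6² + J²) = (Q - 5)*√(36 + J²) = (-5 + Q)*√(36 + J²) = √(36 + J²)*(-5 + Q))
1/(Z(-224, -247) - 98807) = 1/(√(36 + (-224)²)*(-5 - 247) - 98807) = 1/(√(36 + 50176)*(-252) - 98807) = 1/(√50212*(-252) - 98807) = 1/((2*√12553)*(-252) - 98807) = 1/(-504*√12553 - 98807) = 1/(-98807 - 504*√12553)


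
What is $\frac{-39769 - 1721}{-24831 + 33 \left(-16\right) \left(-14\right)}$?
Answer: $\frac{13830}{5813} \approx 2.3792$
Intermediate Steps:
$\frac{-39769 - 1721}{-24831 + 33 \left(-16\right) \left(-14\right)} = - \frac{41490}{-24831 - -7392} = - \frac{41490}{-24831 + 7392} = - \frac{41490}{-17439} = \left(-41490\right) \left(- \frac{1}{17439}\right) = \frac{13830}{5813}$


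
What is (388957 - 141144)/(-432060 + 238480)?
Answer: -247813/193580 ≈ -1.2802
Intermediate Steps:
(388957 - 141144)/(-432060 + 238480) = 247813/(-193580) = 247813*(-1/193580) = -247813/193580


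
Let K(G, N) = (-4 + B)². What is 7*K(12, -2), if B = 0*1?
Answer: 112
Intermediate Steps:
B = 0
K(G, N) = 16 (K(G, N) = (-4 + 0)² = (-4)² = 16)
7*K(12, -2) = 7*16 = 112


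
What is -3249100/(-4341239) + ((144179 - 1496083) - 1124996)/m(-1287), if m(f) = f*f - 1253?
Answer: -1343794370875/1796313532181 ≈ -0.74808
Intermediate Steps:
m(f) = -1253 + f**2 (m(f) = f**2 - 1253 = -1253 + f**2)
-3249100/(-4341239) + ((144179 - 1496083) - 1124996)/m(-1287) = -3249100/(-4341239) + ((144179 - 1496083) - 1124996)/(-1253 + (-1287)**2) = -3249100*(-1/4341239) + (-1351904 - 1124996)/(-1253 + 1656369) = 3249100/4341239 - 2476900/1655116 = 3249100/4341239 - 2476900*1/1655116 = 3249100/4341239 - 619225/413779 = -1343794370875/1796313532181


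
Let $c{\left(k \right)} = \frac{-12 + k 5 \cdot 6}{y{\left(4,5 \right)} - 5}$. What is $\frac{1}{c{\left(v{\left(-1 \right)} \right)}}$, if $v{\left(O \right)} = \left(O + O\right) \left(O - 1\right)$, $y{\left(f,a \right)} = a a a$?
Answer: $\frac{10}{9} \approx 1.1111$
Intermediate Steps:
$y{\left(f,a \right)} = a^{3}$ ($y{\left(f,a \right)} = a^{2} a = a^{3}$)
$v{\left(O \right)} = 2 O \left(-1 + O\right)$
$c{\left(k \right)} = - \frac{1}{10} + \frac{k}{4}$ ($c{\left(k \right)} = \frac{-12 + k 5 \cdot 6}{5^{3} - 5} = \frac{-12 + 5 k 6}{125 - 5} = \frac{-12 + 30 k}{120} = \left(-12 + 30 k\right) \frac{1}{120} = - \frac{1}{10} + \frac{k}{4}$)
$\frac{1}{c{\left(v{\left(-1 \right)} \right)}} = \frac{1}{- \frac{1}{10} + \frac{2 \left(-1\right) \left(-1 - 1\right)}{4}} = \frac{1}{- \frac{1}{10} + \frac{2 \left(-1\right) \left(-2\right)}{4}} = \frac{1}{- \frac{1}{10} + \frac{1}{4} \cdot 4} = \frac{1}{- \frac{1}{10} + 1} = \frac{1}{\frac{9}{10}} = \frac{10}{9}$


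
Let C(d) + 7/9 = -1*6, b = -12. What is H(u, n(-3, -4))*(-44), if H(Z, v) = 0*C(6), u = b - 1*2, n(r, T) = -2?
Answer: 0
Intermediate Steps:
C(d) = -61/9 (C(d) = -7/9 - 1*6 = -7/9 - 6 = -61/9)
u = -14 (u = -12 - 1*2 = -12 - 2 = -14)
H(Z, v) = 0 (H(Z, v) = 0*(-61/9) = 0)
H(u, n(-3, -4))*(-44) = 0*(-44) = 0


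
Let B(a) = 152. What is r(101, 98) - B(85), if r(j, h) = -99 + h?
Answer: -153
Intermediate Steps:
r(101, 98) - B(85) = (-99 + 98) - 1*152 = -1 - 152 = -153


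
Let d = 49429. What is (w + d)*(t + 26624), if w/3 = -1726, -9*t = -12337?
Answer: 11149172203/9 ≈ 1.2388e+9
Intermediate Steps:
t = 12337/9 (t = -⅑*(-12337) = 12337/9 ≈ 1370.8)
w = -5178 (w = 3*(-1726) = -5178)
(w + d)*(t + 26624) = (-5178 + 49429)*(12337/9 + 26624) = 44251*(251953/9) = 11149172203/9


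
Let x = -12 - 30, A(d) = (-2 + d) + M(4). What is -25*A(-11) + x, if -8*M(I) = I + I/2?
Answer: 1207/4 ≈ 301.75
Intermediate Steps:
M(I) = -3*I/16 (M(I) = -(I + I/2)/8 = -3*I/16)
A(d) = -11/4 + d (A(d) = (-2 + d) - 3/16*4 = (-2 + d) - ¾ = -11/4 + d)
x = -42
-25*A(-11) + x = -25*(-11/4 - 11) - 42 = -25*(-55/4) - 42 = 1375/4 - 42 = 1207/4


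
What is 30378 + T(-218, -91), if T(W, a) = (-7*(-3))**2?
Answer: 30819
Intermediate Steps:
T(W, a) = 441 (T(W, a) = 21**2 = 441)
30378 + T(-218, -91) = 30378 + 441 = 30819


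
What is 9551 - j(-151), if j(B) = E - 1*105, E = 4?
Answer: 9652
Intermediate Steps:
j(B) = -101 (j(B) = 4 - 1*105 = 4 - 105 = -101)
9551 - j(-151) = 9551 - 1*(-101) = 9551 + 101 = 9652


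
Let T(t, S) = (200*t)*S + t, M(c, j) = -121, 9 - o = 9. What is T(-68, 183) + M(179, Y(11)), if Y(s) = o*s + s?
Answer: -2488989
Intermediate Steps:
o = 0 (o = 9 - 1*9 = 9 - 9 = 0)
Y(s) = s (Y(s) = 0*s + s = 0 + s = s)
T(t, S) = t + 200*S*t (T(t, S) = 200*S*t + t = t + 200*S*t)
T(-68, 183) + M(179, Y(11)) = -68*(1 + 200*183) - 121 = -68*(1 + 36600) - 121 = -68*36601 - 121 = -2488868 - 121 = -2488989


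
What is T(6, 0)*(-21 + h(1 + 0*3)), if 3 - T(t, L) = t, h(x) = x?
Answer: 60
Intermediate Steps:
T(t, L) = 3 - t
T(6, 0)*(-21 + h(1 + 0*3)) = (3 - 1*6)*(-21 + (1 + 0*3)) = (3 - 6)*(-21 + (1 + 0)) = -3*(-21 + 1) = -3*(-20) = 60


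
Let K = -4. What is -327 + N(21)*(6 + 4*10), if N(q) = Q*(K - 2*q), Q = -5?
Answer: 10253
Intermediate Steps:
N(q) = 20 + 10*q (N(q) = -5*(-4 - 2*q) = 20 + 10*q)
-327 + N(21)*(6 + 4*10) = -327 + (20 + 10*21)*(6 + 4*10) = -327 + (20 + 210)*(6 + 40) = -327 + 230*46 = -327 + 10580 = 10253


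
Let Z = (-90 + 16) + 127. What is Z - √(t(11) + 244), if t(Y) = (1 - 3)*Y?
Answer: 53 - √222 ≈ 38.100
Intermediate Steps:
t(Y) = -2*Y
Z = 53 (Z = -74 + 127 = 53)
Z - √(t(11) + 244) = 53 - √(-2*11 + 244) = 53 - √(-22 + 244) = 53 - √222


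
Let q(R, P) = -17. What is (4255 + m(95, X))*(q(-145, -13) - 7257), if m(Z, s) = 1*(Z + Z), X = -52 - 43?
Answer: -32332930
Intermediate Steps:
X = -95
m(Z, s) = 2*Z (m(Z, s) = 1*(2*Z) = 2*Z)
(4255 + m(95, X))*(q(-145, -13) - 7257) = (4255 + 2*95)*(-17 - 7257) = (4255 + 190)*(-7274) = 4445*(-7274) = -32332930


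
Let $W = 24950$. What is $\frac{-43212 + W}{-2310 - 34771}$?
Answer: $\frac{18262}{37081} \approx 0.49249$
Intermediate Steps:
$\frac{-43212 + W}{-2310 - 34771} = \frac{-43212 + 24950}{-2310 - 34771} = - \frac{18262}{-37081} = \left(-18262\right) \left(- \frac{1}{37081}\right) = \frac{18262}{37081}$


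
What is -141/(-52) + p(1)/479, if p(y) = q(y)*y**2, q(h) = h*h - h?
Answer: 141/52 ≈ 2.7115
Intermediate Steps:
q(h) = h**2 - h
p(y) = y**3*(-1 + y) (p(y) = (y*(-1 + y))*y**2 = y**3*(-1 + y))
-141/(-52) + p(1)/479 = -141/(-52) + (1**3*(-1 + 1))/479 = -141*(-1/52) + (1*0)*(1/479) = 141/52 + 0*(1/479) = 141/52 + 0 = 141/52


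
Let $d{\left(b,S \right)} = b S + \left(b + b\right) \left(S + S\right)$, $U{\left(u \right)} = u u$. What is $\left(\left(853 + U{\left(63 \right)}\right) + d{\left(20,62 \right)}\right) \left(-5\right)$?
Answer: $-55110$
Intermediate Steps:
$U{\left(u \right)} = u^{2}$
$d{\left(b,S \right)} = 5 S b$ ($d{\left(b,S \right)} = S b + 2 b 2 S = S b + 4 S b = 5 S b$)
$\left(\left(853 + U{\left(63 \right)}\right) + d{\left(20,62 \right)}\right) \left(-5\right) = \left(\left(853 + 63^{2}\right) + 5 \cdot 62 \cdot 20\right) \left(-5\right) = \left(\left(853 + 3969\right) + 6200\right) \left(-5\right) = \left(4822 + 6200\right) \left(-5\right) = 11022 \left(-5\right) = -55110$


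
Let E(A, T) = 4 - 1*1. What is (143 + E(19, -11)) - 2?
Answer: 144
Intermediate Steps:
E(A, T) = 3 (E(A, T) = 4 - 1 = 3)
(143 + E(19, -11)) - 2 = (143 + 3) - 2 = 146 - 2 = 144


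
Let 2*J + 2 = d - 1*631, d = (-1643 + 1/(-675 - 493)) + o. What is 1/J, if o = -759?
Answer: -2336/3544881 ≈ -0.00065898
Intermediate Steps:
d = -2805537/1168 (d = (-1643 + 1/(-675 - 493)) - 759 = (-1643 + 1/(-1168)) - 759 = (-1643 - 1/1168) - 759 = -1919025/1168 - 759 = -2805537/1168 ≈ -2402.0)
J = -3544881/2336 (J = -1 + (-2805537/1168 - 1*631)/2 = -1 + (-2805537/1168 - 631)/2 = -1 + (½)*(-3542545/1168) = -1 - 3542545/2336 = -3544881/2336 ≈ -1517.5)
1/J = 1/(-3544881/2336) = -2336/3544881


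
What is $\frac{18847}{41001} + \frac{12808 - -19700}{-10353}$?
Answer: $- \frac{54177977}{20213493} \approx -2.6803$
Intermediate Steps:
$\frac{18847}{41001} + \frac{12808 - -19700}{-10353} = 18847 \cdot \frac{1}{41001} + \left(12808 + 19700\right) \left(- \frac{1}{10353}\right) = \frac{18847}{41001} + 32508 \left(- \frac{1}{10353}\right) = \frac{18847}{41001} - \frac{1548}{493} = - \frac{54177977}{20213493}$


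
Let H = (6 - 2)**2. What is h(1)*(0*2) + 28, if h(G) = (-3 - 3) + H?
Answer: 28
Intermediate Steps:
H = 16 (H = 4**2 = 16)
h(G) = 10 (h(G) = (-3 - 3) + 16 = -6 + 16 = 10)
h(1)*(0*2) + 28 = 10*(0*2) + 28 = 10*0 + 28 = 0 + 28 = 28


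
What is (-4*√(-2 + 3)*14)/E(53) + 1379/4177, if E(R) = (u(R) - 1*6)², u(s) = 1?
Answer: -199437/104425 ≈ -1.9099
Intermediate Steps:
E(R) = 25 (E(R) = (1 - 1*6)² = (1 - 6)² = (-5)² = 25)
(-4*√(-2 + 3)*14)/E(53) + 1379/4177 = (-4*√(-2 + 3)*14)/25 + 1379/4177 = (-4*√1*14)*(1/25) + 1379*(1/4177) = (-4*1*14)*(1/25) + 1379/4177 = -4*14*(1/25) + 1379/4177 = -56*1/25 + 1379/4177 = -56/25 + 1379/4177 = -199437/104425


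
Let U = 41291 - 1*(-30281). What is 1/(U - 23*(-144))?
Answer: 1/74884 ≈ 1.3354e-5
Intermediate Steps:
U = 71572 (U = 41291 + 30281 = 71572)
1/(U - 23*(-144)) = 1/(71572 - 23*(-144)) = 1/(71572 + 3312) = 1/74884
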